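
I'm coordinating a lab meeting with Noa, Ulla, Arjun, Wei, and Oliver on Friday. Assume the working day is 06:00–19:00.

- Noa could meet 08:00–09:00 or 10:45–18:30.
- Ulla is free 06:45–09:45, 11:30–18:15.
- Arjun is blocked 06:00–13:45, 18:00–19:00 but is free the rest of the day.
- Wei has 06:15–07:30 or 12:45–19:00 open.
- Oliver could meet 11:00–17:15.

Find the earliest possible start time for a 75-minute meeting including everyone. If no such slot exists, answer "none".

Noa free: 08:00-09:00, 10:45-18:30.
Ulla free: 06:45-09:45, 11:30-18:15.
Arjun free: 13:45-18:00 (invert busy blocks within the working day).
Wei free: 06:15-07:30, 12:45-19:00.
Oliver free: 11:00-17:15.
Noa ∩ Ulla: 08:00-09:00, 11:30-18:15.
Noa ∩ Ulla ∩ Arjun: 13:45-18:00.
Noa ∩ Ulla ∩ Arjun ∩ Wei: 13:45-18:00.
Noa ∩ Ulla ∩ Arjun ∩ Wei ∩ Oliver: 13:45-17:15.
The first common window of at least 75 minutes is 13:45-17:15, so the earliest start is 13:45.

13:45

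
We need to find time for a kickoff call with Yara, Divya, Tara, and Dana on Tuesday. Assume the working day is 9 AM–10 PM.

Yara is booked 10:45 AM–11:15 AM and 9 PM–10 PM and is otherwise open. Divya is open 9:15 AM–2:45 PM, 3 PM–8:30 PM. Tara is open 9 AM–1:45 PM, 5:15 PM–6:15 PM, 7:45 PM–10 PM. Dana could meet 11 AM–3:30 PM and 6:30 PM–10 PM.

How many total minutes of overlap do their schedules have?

195

Yara free: 09:00-10:45, 11:15-21:00 (invert busy blocks within the working day).
Divya free: 09:15-14:45, 15:00-20:30.
Tara free: 09:00-13:45, 17:15-18:15, 19:45-22:00.
Dana free: 11:00-15:30, 18:30-22:00.
Yara ∩ Divya: 09:15-10:45, 11:15-14:45, 15:00-20:30.
Yara ∩ Divya ∩ Tara: 09:15-10:45, 11:15-13:45, 17:15-18:15, 19:45-20:30.
Yara ∩ Divya ∩ Tara ∩ Dana: 11:15-13:45, 19:45-20:30.
Those are the intersection windows.
Summing the common windows: 150 + 45 = 195 minutes.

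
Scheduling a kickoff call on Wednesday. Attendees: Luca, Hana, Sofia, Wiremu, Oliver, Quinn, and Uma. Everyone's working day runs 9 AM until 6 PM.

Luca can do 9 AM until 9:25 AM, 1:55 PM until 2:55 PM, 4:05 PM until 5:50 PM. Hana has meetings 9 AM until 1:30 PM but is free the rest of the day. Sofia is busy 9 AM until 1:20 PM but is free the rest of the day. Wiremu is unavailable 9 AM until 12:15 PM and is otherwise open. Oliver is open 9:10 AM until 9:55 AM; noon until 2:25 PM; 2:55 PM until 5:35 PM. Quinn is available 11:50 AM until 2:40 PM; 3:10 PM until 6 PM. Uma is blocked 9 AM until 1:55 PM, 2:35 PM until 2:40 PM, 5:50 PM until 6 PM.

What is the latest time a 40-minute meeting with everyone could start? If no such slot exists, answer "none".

16:55

Luca free: 09:00-09:25, 13:55-14:55, 16:05-17:50.
Hana free: 13:30-18:00 (invert busy blocks within the working day).
Sofia free: 13:20-18:00 (invert busy blocks within the working day).
Wiremu free: 12:15-18:00 (invert busy blocks within the working day).
Oliver free: 09:10-09:55, 12:00-14:25, 14:55-17:35.
Quinn free: 11:50-14:40, 15:10-18:00.
Uma free: 13:55-14:35, 14:40-17:50 (invert busy blocks within the working day).
Luca ∩ Hana: 13:55-14:55, 16:05-17:50.
Luca ∩ Hana ∩ Sofia: 13:55-14:55, 16:05-17:50.
Luca ∩ Hana ∩ Sofia ∩ Wiremu: 13:55-14:55, 16:05-17:50.
Luca ∩ Hana ∩ Sofia ∩ Wiremu ∩ Oliver: 13:55-14:25, 16:05-17:35.
Luca ∩ Hana ∩ Sofia ∩ Wiremu ∩ Oliver ∩ Quinn: 13:55-14:25, 16:05-17:35.
Luca ∩ Hana ∩ Sofia ∩ Wiremu ∩ Oliver ∩ Quinn ∩ Uma: 13:55-14:25, 16:05-17:35.
So the common availability across everyone is 13:55-14:25, 16:05-17:35.
The last common window of at least 40 minutes is 16:05-17:35; a 40-minute meeting can start as late as 16:55 and still end by 17:35.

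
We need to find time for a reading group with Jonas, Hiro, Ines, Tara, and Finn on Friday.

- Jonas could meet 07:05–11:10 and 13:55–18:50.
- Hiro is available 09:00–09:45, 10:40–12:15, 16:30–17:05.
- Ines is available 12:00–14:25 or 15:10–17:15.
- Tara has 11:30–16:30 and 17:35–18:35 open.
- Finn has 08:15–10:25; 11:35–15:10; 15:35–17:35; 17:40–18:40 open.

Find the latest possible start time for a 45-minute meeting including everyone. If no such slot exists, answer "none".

Jonas ∩ Hiro: 09:00-09:45, 10:40-11:10, 16:30-17:05.
Jonas ∩ Hiro ∩ Ines: 16:30-17:05.
Jonas ∩ Hiro ∩ Ines ∩ Tara: ∅.
Jonas ∩ Hiro ∩ Ines ∩ Tara ∩ Finn: ∅.
There is no time when everyone is free.
No common window is at least 45 minutes long.

none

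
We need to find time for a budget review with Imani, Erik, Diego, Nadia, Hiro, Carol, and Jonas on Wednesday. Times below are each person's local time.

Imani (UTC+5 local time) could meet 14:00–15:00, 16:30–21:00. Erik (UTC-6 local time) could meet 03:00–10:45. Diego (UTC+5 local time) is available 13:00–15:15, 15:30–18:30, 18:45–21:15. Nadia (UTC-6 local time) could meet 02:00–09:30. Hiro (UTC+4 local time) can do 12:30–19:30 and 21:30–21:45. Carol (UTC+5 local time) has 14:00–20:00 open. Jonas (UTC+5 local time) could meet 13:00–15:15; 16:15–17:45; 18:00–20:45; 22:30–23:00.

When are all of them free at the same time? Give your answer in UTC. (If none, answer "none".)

09:00-10:00, 11:30-12:45, 13:00-13:30, 13:45-15:00

Imani in UTC: 09:00-10:00, 11:30-16:00 (subtract 5h to convert from UTC+5).
Erik in UTC: 09:00-16:45 (add 6h to convert from UTC-6).
Diego in UTC: 08:00-10:15, 10:30-13:30, 13:45-16:15 (subtract 5h to convert from UTC+5).
Nadia in UTC: 08:00-15:30 (add 6h to convert from UTC-6).
Hiro in UTC: 08:30-15:30, 17:30-17:45 (subtract 4h to convert from UTC+4).
Carol in UTC: 09:00-15:00 (subtract 5h to convert from UTC+5).
Jonas in UTC: 08:00-10:15, 11:15-12:45, 13:00-15:45, 17:30-18:00 (subtract 5h to convert from UTC+5).
Imani ∩ Erik: 09:00-10:00, 11:30-16:00.
Imani ∩ Erik ∩ Diego: 09:00-10:00, 11:30-13:30, 13:45-16:00.
Imani ∩ Erik ∩ Diego ∩ Nadia: 09:00-10:00, 11:30-13:30, 13:45-15:30.
Imani ∩ Erik ∩ Diego ∩ Nadia ∩ Hiro: 09:00-10:00, 11:30-13:30, 13:45-15:30.
Imani ∩ Erik ∩ Diego ∩ Nadia ∩ Hiro ∩ Carol: 09:00-10:00, 11:30-13:30, 13:45-15:00.
Imani ∩ Erik ∩ Diego ∩ Nadia ∩ Hiro ∩ Carol ∩ Jonas: 09:00-10:00, 11:30-12:45, 13:00-13:30, 13:45-15:00.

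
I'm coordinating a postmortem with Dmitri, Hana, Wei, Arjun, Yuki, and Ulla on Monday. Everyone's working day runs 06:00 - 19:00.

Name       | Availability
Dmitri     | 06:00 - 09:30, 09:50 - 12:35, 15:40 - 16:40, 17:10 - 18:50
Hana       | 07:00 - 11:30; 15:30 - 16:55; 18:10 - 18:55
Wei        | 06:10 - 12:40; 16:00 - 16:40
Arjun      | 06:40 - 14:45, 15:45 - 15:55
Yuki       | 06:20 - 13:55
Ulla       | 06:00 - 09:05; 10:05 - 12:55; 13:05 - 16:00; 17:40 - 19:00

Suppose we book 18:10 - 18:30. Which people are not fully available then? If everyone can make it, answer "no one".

Dmitri: free for 18:10-18:30. Hana: free for 18:10-18:30. Wei: not fully free for 18:10-18:30. Arjun: not fully free for 18:10-18:30. Yuki: not fully free for 18:10-18:30. Ulla: free for 18:10-18:30.

Arjun, Wei, Yuki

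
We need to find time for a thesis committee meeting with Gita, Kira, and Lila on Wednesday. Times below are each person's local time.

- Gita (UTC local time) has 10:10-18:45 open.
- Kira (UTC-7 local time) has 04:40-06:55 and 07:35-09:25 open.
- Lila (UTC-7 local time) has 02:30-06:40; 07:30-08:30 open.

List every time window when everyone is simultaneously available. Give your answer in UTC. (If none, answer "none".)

11:40-13:40, 14:35-15:30

Gita in UTC: 10:10-18:45.
Kira in UTC: 11:40-13:55, 14:35-16:25 (add 7h to convert from UTC-7).
Lila in UTC: 09:30-13:40, 14:30-15:30 (add 7h to convert from UTC-7).
Gita ∩ Kira: 11:40-13:55, 14:35-16:25.
Gita ∩ Kira ∩ Lila: 11:40-13:40, 14:35-15:30.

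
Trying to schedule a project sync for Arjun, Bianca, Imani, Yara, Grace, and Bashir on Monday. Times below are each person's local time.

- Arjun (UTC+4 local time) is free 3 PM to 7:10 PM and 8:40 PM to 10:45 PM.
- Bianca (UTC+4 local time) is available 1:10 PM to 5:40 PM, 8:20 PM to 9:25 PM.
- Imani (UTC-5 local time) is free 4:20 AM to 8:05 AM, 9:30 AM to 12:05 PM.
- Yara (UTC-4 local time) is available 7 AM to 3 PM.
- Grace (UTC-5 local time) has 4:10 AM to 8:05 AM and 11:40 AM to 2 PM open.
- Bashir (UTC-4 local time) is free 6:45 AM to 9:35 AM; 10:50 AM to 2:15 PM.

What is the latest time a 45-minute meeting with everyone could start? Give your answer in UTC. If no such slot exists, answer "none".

12:20

Arjun in UTC: 11:00-15:10, 16:40-18:45 (subtract 4h to convert from UTC+4).
Bianca in UTC: 09:10-13:40, 16:20-17:25 (subtract 4h to convert from UTC+4).
Imani in UTC: 09:20-13:05, 14:30-17:05 (add 5h to convert from UTC-5).
Yara in UTC: 11:00-19:00 (add 4h to convert from UTC-4).
Grace in UTC: 09:10-13:05, 16:40-19:00 (add 5h to convert from UTC-5).
Bashir in UTC: 10:45-13:35, 14:50-18:15 (add 4h to convert from UTC-4).
Arjun ∩ Bianca: 11:00-13:40, 16:40-17:25.
Arjun ∩ Bianca ∩ Imani: 11:00-13:05, 16:40-17:05.
Arjun ∩ Bianca ∩ Imani ∩ Yara: 11:00-13:05, 16:40-17:05.
Arjun ∩ Bianca ∩ Imani ∩ Yara ∩ Grace: 11:00-13:05, 16:40-17:05.
Arjun ∩ Bianca ∩ Imani ∩ Yara ∩ Grace ∩ Bashir: 11:00-13:05, 16:40-17:05.
Those are the intersection windows.
The last common window of at least 45 minutes is 11:00-13:05; a 45-minute meeting can start as late as 12:20 and still end by 13:05.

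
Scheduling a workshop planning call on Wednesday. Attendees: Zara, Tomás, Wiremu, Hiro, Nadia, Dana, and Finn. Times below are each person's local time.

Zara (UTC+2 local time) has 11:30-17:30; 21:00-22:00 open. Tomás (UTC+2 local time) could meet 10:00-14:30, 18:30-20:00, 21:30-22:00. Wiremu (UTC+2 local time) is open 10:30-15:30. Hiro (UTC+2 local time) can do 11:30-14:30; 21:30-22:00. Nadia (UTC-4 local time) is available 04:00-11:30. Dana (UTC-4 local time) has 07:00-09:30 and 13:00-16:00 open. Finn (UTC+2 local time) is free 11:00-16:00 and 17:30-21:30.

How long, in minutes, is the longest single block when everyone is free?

90

Zara in UTC: 09:30-15:30, 19:00-20:00 (subtract 2h to convert from UTC+2).
Tomás in UTC: 08:00-12:30, 16:30-18:00, 19:30-20:00 (subtract 2h to convert from UTC+2).
Wiremu in UTC: 08:30-13:30 (subtract 2h to convert from UTC+2).
Hiro in UTC: 09:30-12:30, 19:30-20:00 (subtract 2h to convert from UTC+2).
Nadia in UTC: 08:00-15:30 (add 4h to convert from UTC-4).
Dana in UTC: 11:00-13:30, 17:00-20:00 (add 4h to convert from UTC-4).
Finn in UTC: 09:00-14:00, 15:30-19:30 (subtract 2h to convert from UTC+2).
Zara ∩ Tomás: 09:30-12:30, 19:30-20:00.
Zara ∩ Tomás ∩ Wiremu: 09:30-12:30.
Zara ∩ Tomás ∩ Wiremu ∩ Hiro: 09:30-12:30.
Zara ∩ Tomás ∩ Wiremu ∩ Hiro ∩ Nadia: 09:30-12:30.
Zara ∩ Tomás ∩ Wiremu ∩ Hiro ∩ Nadia ∩ Dana: 11:00-12:30.
Zara ∩ Tomás ∩ Wiremu ∩ Hiro ∩ Nadia ∩ Dana ∩ Finn: 11:00-12:30.
So the common availability across everyone is 11:00-12:30.
The longest is 11:00-12:30 at 90 minutes.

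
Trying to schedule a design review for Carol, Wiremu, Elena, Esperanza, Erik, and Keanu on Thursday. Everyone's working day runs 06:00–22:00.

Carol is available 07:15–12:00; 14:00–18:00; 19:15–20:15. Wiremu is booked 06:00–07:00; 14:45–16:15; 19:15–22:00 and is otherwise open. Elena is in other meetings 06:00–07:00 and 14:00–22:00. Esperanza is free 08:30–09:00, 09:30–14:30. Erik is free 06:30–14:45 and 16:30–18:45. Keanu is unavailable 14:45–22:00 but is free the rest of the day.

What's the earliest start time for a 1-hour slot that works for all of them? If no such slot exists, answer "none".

09:30

Carol free: 07:15-12:00, 14:00-18:00, 19:15-20:15.
Wiremu free: 07:00-14:45, 16:15-19:15 (invert busy blocks within the working day).
Elena free: 07:00-14:00 (invert busy blocks within the working day).
Esperanza free: 08:30-09:00, 09:30-14:30.
Erik free: 06:30-14:45, 16:30-18:45.
Keanu free: 06:00-14:45 (invert busy blocks within the working day).
Carol ∩ Wiremu: 07:15-12:00, 14:00-14:45, 16:15-18:00.
Carol ∩ Wiremu ∩ Elena: 07:15-12:00.
Carol ∩ Wiremu ∩ Elena ∩ Esperanza: 08:30-09:00, 09:30-12:00.
Carol ∩ Wiremu ∩ Elena ∩ Esperanza ∩ Erik: 08:30-09:00, 09:30-12:00.
Carol ∩ Wiremu ∩ Elena ∩ Esperanza ∩ Erik ∩ Keanu: 08:30-09:00, 09:30-12:00.
So the common availability across everyone is 08:30-09:00, 09:30-12:00.
The first common window of at least 60 minutes is 09:30-12:00, so the earliest start is 09:30.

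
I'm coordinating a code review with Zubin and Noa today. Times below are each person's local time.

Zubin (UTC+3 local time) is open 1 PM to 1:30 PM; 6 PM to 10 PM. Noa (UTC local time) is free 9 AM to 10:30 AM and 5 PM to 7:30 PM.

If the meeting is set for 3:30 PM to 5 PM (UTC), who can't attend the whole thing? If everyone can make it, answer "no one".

Zubin in UTC: 10:00-10:30, 15:00-19:00 (subtract 3h to convert from UTC+3).
Noa in UTC: 09:00-10:30, 17:00-19:30.
Zubin: free for 15:30-17:00. Noa: not fully free for 15:30-17:00.

Noa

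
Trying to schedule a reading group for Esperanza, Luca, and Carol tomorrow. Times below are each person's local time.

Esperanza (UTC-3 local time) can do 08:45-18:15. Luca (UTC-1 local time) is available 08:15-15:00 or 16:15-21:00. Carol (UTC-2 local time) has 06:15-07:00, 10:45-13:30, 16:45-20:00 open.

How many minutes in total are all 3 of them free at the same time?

315

Esperanza in UTC: 11:45-21:15 (add 3h to convert from UTC-3).
Luca in UTC: 09:15-16:00, 17:15-22:00 (add 1h to convert from UTC-1).
Carol in UTC: 08:15-09:00, 12:45-15:30, 18:45-22:00 (add 2h to convert from UTC-2).
Esperanza ∩ Luca: 11:45-16:00, 17:15-21:15.
Esperanza ∩ Luca ∩ Carol: 12:45-15:30, 18:45-21:15.
Summing the common windows: 165 + 150 = 315 minutes.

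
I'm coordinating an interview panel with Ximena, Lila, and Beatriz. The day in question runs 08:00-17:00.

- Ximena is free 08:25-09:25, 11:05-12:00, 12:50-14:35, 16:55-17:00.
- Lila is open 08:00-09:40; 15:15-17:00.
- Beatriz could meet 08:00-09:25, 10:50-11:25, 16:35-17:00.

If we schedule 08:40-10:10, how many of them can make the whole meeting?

0

nobody can make the full 08:40-10:10 slot — that's 0.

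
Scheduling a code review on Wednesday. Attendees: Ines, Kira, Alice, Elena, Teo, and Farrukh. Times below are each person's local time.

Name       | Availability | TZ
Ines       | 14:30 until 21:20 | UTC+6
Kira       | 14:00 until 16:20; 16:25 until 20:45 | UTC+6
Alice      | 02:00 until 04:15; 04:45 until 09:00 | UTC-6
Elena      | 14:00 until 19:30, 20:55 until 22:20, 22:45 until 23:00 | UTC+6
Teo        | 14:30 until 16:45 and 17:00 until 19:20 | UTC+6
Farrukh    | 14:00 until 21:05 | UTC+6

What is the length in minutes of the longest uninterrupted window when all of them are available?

140

Ines in UTC: 08:30-15:20 (subtract 6h to convert from UTC+6).
Kira in UTC: 08:00-10:20, 10:25-14:45 (subtract 6h to convert from UTC+6).
Alice in UTC: 08:00-10:15, 10:45-15:00 (add 6h to convert from UTC-6).
Elena in UTC: 08:00-13:30, 14:55-16:20, 16:45-17:00 (subtract 6h to convert from UTC+6).
Teo in UTC: 08:30-10:45, 11:00-13:20 (subtract 6h to convert from UTC+6).
Farrukh in UTC: 08:00-15:05 (subtract 6h to convert from UTC+6).
Ines ∩ Kira: 08:30-10:20, 10:25-14:45.
Ines ∩ Kira ∩ Alice: 08:30-10:15, 10:45-14:45.
Ines ∩ Kira ∩ Alice ∩ Elena: 08:30-10:15, 10:45-13:30.
Ines ∩ Kira ∩ Alice ∩ Elena ∩ Teo: 08:30-10:15, 11:00-13:20.
Ines ∩ Kira ∩ Alice ∩ Elena ∩ Teo ∩ Farrukh: 08:30-10:15, 11:00-13:20.
Those are the intersection windows.
The longest is 11:00-13:20 at 140 minutes.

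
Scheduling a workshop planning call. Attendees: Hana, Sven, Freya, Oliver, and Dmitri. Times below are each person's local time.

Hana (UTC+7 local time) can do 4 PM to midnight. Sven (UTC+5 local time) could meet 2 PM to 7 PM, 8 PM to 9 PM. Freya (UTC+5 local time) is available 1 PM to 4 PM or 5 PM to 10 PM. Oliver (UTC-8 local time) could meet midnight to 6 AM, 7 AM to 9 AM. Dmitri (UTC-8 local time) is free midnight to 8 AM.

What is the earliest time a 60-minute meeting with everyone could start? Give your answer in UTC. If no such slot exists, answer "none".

Hana in UTC: 09:00-17:00 (subtract 7h to convert from UTC+7).
Sven in UTC: 09:00-14:00, 15:00-16:00 (subtract 5h to convert from UTC+5).
Freya in UTC: 08:00-11:00, 12:00-17:00 (subtract 5h to convert from UTC+5).
Oliver in UTC: 08:00-14:00, 15:00-17:00 (add 8h to convert from UTC-8).
Dmitri in UTC: 08:00-16:00 (add 8h to convert from UTC-8).
Hana ∩ Sven: 09:00-14:00, 15:00-16:00.
Hana ∩ Sven ∩ Freya: 09:00-11:00, 12:00-14:00, 15:00-16:00.
Hana ∩ Sven ∩ Freya ∩ Oliver: 09:00-11:00, 12:00-14:00, 15:00-16:00.
Hana ∩ Sven ∩ Freya ∩ Oliver ∩ Dmitri: 09:00-11:00, 12:00-14:00, 15:00-16:00.
The first common window of at least 60 minutes is 09:00-11:00, so the earliest start is 09:00.

09:00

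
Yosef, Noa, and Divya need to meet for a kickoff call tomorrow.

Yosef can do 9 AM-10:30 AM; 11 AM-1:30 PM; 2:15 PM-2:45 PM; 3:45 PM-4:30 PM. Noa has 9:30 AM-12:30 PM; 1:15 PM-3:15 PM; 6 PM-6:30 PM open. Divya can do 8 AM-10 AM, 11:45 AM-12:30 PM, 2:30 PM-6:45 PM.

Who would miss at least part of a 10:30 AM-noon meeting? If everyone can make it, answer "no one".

Yosef: not fully free for 10:30-12:00. Noa: free for 10:30-12:00. Divya: not fully free for 10:30-12:00.

Divya, Yosef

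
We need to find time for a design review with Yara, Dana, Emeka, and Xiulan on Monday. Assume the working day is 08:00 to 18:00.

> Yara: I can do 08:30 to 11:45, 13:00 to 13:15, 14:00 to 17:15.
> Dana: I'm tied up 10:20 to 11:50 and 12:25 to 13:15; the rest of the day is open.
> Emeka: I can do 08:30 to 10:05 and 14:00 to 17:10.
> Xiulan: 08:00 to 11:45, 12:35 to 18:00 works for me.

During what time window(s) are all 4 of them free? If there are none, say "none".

Yara free: 08:30-11:45, 13:00-13:15, 14:00-17:15.
Dana free: 08:00-10:20, 11:50-12:25, 13:15-18:00 (invert busy blocks within the working day).
Emeka free: 08:30-10:05, 14:00-17:10.
Xiulan free: 08:00-11:45, 12:35-18:00.
Yara ∩ Dana: 08:30-10:20, 14:00-17:15.
Yara ∩ Dana ∩ Emeka: 08:30-10:05, 14:00-17:10.
Yara ∩ Dana ∩ Emeka ∩ Xiulan: 08:30-10:05, 14:00-17:10.

08:30-10:05, 14:00-17:10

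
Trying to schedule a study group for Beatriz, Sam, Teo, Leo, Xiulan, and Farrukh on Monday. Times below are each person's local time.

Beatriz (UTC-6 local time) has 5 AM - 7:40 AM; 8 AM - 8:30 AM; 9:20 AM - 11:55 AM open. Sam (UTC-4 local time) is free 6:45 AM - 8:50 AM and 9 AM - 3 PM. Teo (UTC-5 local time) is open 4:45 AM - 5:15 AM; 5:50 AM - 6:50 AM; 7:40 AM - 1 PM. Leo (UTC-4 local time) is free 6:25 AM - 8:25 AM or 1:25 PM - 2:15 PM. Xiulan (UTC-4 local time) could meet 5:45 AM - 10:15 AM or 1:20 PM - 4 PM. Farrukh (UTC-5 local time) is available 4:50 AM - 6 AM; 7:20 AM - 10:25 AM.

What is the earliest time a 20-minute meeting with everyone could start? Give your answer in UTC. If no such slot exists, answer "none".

Beatriz in UTC: 11:00-13:40, 14:00-14:30, 15:20-17:55 (add 6h to convert from UTC-6).
Sam in UTC: 10:45-12:50, 13:00-19:00 (add 4h to convert from UTC-4).
Teo in UTC: 09:45-10:15, 10:50-11:50, 12:40-18:00 (add 5h to convert from UTC-5).
Leo in UTC: 10:25-12:25, 17:25-18:15 (add 4h to convert from UTC-4).
Xiulan in UTC: 09:45-14:15, 17:20-20:00 (add 4h to convert from UTC-4).
Farrukh in UTC: 09:50-11:00, 12:20-15:25 (add 5h to convert from UTC-5).
Beatriz ∩ Sam: 11:00-12:50, 13:00-13:40, 14:00-14:30, 15:20-17:55.
Beatriz ∩ Sam ∩ Teo: 11:00-11:50, 12:40-12:50, 13:00-13:40, 14:00-14:30, 15:20-17:55.
Beatriz ∩ Sam ∩ Teo ∩ Leo: 11:00-11:50, 17:25-17:55.
Beatriz ∩ Sam ∩ Teo ∩ Leo ∩ Xiulan: 11:00-11:50, 17:25-17:55.
Beatriz ∩ Sam ∩ Teo ∩ Leo ∩ Xiulan ∩ Farrukh: ∅.
There is no time when everyone is free.
No common window is at least 20 minutes long.

none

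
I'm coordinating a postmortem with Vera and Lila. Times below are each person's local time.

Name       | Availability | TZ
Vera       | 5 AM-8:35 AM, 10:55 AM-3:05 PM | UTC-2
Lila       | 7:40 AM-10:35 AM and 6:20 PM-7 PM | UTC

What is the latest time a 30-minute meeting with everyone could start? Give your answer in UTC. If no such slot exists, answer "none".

10:05

Vera in UTC: 07:00-10:35, 12:55-17:05 (add 2h to convert from UTC-2).
Lila in UTC: 07:40-10:35, 18:20-19:00.
Vera ∩ Lila: 07:40-10:35.
So the common availability across everyone is 07:40-10:35.
The last common window of at least 30 minutes is 07:40-10:35; a 30-minute meeting can start as late as 10:05 and still end by 10:35.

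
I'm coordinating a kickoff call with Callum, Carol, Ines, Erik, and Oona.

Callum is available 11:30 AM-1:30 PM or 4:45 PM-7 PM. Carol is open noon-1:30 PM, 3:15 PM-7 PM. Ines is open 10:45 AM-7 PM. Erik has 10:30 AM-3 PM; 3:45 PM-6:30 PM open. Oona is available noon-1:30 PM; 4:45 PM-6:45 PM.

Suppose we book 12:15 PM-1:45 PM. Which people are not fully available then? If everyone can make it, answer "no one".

Callum: not fully free for 12:15-13:45. Carol: not fully free for 12:15-13:45. Ines: free for 12:15-13:45. Erik: free for 12:15-13:45. Oona: not fully free for 12:15-13:45.

Callum, Carol, Oona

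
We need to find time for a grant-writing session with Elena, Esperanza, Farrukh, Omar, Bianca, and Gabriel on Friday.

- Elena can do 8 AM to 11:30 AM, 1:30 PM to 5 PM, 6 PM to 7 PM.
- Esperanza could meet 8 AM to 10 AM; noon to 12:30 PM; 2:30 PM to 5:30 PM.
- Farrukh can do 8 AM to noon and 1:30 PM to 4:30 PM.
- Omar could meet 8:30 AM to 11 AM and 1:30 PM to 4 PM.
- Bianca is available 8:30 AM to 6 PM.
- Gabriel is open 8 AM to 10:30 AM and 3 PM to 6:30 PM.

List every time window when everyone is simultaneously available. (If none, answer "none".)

08:30-10:00, 15:00-16:00

Elena ∩ Esperanza: 08:00-10:00, 14:30-17:00.
Elena ∩ Esperanza ∩ Farrukh: 08:00-10:00, 14:30-16:30.
Elena ∩ Esperanza ∩ Farrukh ∩ Omar: 08:30-10:00, 14:30-16:00.
Elena ∩ Esperanza ∩ Farrukh ∩ Omar ∩ Bianca: 08:30-10:00, 14:30-16:00.
Elena ∩ Esperanza ∩ Farrukh ∩ Omar ∩ Bianca ∩ Gabriel: 08:30-10:00, 15:00-16:00.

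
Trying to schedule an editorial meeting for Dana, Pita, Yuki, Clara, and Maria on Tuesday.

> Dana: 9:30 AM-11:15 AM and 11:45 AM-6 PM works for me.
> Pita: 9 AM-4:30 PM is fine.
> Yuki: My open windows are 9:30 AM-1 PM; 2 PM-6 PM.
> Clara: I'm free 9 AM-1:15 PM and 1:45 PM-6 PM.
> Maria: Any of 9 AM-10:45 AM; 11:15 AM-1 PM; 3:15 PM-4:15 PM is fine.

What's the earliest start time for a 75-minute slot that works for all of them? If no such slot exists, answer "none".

Dana ∩ Pita: 09:30-11:15, 11:45-16:30.
Dana ∩ Pita ∩ Yuki: 09:30-11:15, 11:45-13:00, 14:00-16:30.
Dana ∩ Pita ∩ Yuki ∩ Clara: 09:30-11:15, 11:45-13:00, 14:00-16:30.
Dana ∩ Pita ∩ Yuki ∩ Clara ∩ Maria: 09:30-10:45, 11:45-13:00, 15:15-16:15.
Those are the intersection windows.
The first common window of at least 75 minutes is 09:30-10:45, so the earliest start is 09:30.

09:30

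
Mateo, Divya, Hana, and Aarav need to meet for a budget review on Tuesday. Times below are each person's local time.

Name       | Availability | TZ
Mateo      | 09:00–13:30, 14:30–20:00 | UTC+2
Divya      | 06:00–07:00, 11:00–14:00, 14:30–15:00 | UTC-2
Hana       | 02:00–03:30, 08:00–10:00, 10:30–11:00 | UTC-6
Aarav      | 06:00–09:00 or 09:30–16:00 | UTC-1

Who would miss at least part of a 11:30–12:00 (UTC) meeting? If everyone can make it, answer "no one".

Divya, Hana, Mateo

Mateo in UTC: 07:00-11:30, 12:30-18:00 (subtract 2h to convert from UTC+2).
Divya in UTC: 08:00-09:00, 13:00-16:00, 16:30-17:00 (add 2h to convert from UTC-2).
Hana in UTC: 08:00-09:30, 14:00-16:00, 16:30-17:00 (add 6h to convert from UTC-6).
Aarav in UTC: 07:00-10:00, 10:30-17:00 (add 1h to convert from UTC-1).
Mateo: not fully free for 11:30-12:00. Divya: not fully free for 11:30-12:00. Hana: not fully free for 11:30-12:00. Aarav: free for 11:30-12:00.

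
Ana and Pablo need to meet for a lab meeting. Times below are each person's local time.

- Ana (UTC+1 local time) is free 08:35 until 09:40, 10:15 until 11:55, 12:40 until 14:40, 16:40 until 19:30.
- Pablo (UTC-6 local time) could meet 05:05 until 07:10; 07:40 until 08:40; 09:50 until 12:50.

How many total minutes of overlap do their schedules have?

250

Ana in UTC: 07:35-08:40, 09:15-10:55, 11:40-13:40, 15:40-18:30 (subtract 1h to convert from UTC+1).
Pablo in UTC: 11:05-13:10, 13:40-14:40, 15:50-18:50 (add 6h to convert from UTC-6).
Ana ∩ Pablo: 11:40-13:10, 15:50-18:30.
Summing the common windows: 90 + 160 = 250 minutes.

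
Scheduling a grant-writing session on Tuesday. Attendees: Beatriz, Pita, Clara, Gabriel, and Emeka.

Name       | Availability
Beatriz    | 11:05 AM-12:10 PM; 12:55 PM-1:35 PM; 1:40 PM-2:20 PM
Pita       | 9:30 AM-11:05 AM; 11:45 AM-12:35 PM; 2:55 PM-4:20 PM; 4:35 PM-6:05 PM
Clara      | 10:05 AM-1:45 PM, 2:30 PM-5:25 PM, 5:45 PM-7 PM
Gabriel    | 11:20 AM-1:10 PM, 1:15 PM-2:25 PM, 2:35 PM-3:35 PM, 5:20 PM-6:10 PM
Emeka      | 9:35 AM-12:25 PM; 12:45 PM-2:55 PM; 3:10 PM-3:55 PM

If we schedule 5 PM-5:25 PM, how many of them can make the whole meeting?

Pita and Clara can make the full 17:00-17:25 slot — that's 2.

2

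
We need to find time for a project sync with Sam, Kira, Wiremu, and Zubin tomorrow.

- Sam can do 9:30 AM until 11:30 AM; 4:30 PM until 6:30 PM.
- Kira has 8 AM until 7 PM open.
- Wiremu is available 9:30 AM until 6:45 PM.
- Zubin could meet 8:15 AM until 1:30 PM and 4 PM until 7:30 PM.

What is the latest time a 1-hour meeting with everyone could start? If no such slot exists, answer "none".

Sam ∩ Kira: 09:30-11:30, 16:30-18:30.
Sam ∩ Kira ∩ Wiremu: 09:30-11:30, 16:30-18:30.
Sam ∩ Kira ∩ Wiremu ∩ Zubin: 09:30-11:30, 16:30-18:30.
The last common window of at least 60 minutes is 16:30-18:30; a 60-minute meeting can start as late as 17:30 and still end by 18:30.

17:30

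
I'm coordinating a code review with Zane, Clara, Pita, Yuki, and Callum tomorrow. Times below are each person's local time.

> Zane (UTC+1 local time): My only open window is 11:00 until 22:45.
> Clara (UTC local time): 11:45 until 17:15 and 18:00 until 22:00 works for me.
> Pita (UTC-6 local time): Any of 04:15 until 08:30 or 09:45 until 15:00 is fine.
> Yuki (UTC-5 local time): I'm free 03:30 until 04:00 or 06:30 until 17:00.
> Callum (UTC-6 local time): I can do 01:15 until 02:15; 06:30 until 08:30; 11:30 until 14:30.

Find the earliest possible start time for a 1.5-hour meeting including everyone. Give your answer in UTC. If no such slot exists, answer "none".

12:30

Zane in UTC: 10:00-21:45 (subtract 1h to convert from UTC+1).
Clara in UTC: 11:45-17:15, 18:00-22:00.
Pita in UTC: 10:15-14:30, 15:45-21:00 (add 6h to convert from UTC-6).
Yuki in UTC: 08:30-09:00, 11:30-22:00 (add 5h to convert from UTC-5).
Callum in UTC: 07:15-08:15, 12:30-14:30, 17:30-20:30 (add 6h to convert from UTC-6).
Zane ∩ Clara: 11:45-17:15, 18:00-21:45.
Zane ∩ Clara ∩ Pita: 11:45-14:30, 15:45-17:15, 18:00-21:00.
Zane ∩ Clara ∩ Pita ∩ Yuki: 11:45-14:30, 15:45-17:15, 18:00-21:00.
Zane ∩ Clara ∩ Pita ∩ Yuki ∩ Callum: 12:30-14:30, 18:00-20:30.
So the common availability across everyone is 12:30-14:30, 18:00-20:30.
The first common window of at least 90 minutes is 12:30-14:30, so the earliest start is 12:30.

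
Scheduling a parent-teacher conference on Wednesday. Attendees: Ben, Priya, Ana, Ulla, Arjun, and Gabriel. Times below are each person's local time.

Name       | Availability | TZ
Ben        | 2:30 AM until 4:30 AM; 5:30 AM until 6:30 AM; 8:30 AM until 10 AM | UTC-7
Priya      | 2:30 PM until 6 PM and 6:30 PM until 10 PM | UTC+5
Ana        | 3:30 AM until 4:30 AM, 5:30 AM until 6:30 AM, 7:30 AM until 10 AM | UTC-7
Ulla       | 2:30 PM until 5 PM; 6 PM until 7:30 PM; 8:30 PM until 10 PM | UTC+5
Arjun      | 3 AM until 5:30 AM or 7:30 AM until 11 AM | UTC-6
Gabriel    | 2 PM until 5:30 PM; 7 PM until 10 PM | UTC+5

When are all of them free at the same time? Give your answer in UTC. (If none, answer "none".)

10:30-11:30, 15:30-17:00

Ben in UTC: 09:30-11:30, 12:30-13:30, 15:30-17:00 (add 7h to convert from UTC-7).
Priya in UTC: 09:30-13:00, 13:30-17:00 (subtract 5h to convert from UTC+5).
Ana in UTC: 10:30-11:30, 12:30-13:30, 14:30-17:00 (add 7h to convert from UTC-7).
Ulla in UTC: 09:30-12:00, 13:00-14:30, 15:30-17:00 (subtract 5h to convert from UTC+5).
Arjun in UTC: 09:00-11:30, 13:30-17:00 (add 6h to convert from UTC-6).
Gabriel in UTC: 09:00-12:30, 14:00-17:00 (subtract 5h to convert from UTC+5).
Ben ∩ Priya: 09:30-11:30, 12:30-13:00, 15:30-17:00.
Ben ∩ Priya ∩ Ana: 10:30-11:30, 12:30-13:00, 15:30-17:00.
Ben ∩ Priya ∩ Ana ∩ Ulla: 10:30-11:30, 15:30-17:00.
Ben ∩ Priya ∩ Ana ∩ Ulla ∩ Arjun: 10:30-11:30, 15:30-17:00.
Ben ∩ Priya ∩ Ana ∩ Ulla ∩ Arjun ∩ Gabriel: 10:30-11:30, 15:30-17:00.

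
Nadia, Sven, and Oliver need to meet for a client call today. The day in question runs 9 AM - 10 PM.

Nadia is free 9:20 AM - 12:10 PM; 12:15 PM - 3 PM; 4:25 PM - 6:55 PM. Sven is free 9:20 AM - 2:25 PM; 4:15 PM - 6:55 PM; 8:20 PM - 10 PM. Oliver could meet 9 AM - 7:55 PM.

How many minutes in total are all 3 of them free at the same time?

Nadia ∩ Sven: 09:20-12:10, 12:15-14:25, 16:25-18:55.
Nadia ∩ Sven ∩ Oliver: 09:20-12:10, 12:15-14:25, 16:25-18:55.
Summing the common windows: 170 + 130 + 150 = 450 minutes.

450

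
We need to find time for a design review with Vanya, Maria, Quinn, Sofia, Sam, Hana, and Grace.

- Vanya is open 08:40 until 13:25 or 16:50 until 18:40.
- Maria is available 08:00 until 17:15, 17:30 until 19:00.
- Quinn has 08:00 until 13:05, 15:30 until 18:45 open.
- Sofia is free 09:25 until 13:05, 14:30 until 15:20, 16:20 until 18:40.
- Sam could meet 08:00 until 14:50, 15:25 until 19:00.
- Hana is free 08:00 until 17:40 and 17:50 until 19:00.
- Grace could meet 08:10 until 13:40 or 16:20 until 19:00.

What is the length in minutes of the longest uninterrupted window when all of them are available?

Vanya ∩ Maria: 08:40-13:25, 16:50-17:15, 17:30-18:40.
Vanya ∩ Maria ∩ Quinn: 08:40-13:05, 16:50-17:15, 17:30-18:40.
Vanya ∩ Maria ∩ Quinn ∩ Sofia: 09:25-13:05, 16:50-17:15, 17:30-18:40.
Vanya ∩ Maria ∩ Quinn ∩ Sofia ∩ Sam: 09:25-13:05, 16:50-17:15, 17:30-18:40.
Vanya ∩ Maria ∩ Quinn ∩ Sofia ∩ Sam ∩ Hana: 09:25-13:05, 16:50-17:15, 17:30-17:40, 17:50-18:40.
Vanya ∩ Maria ∩ Quinn ∩ Sofia ∩ Sam ∩ Hana ∩ Grace: 09:25-13:05, 16:50-17:15, 17:30-17:40, 17:50-18:40.
Those are the intersection windows.
The longest is 09:25-13:05 at 220 minutes.

220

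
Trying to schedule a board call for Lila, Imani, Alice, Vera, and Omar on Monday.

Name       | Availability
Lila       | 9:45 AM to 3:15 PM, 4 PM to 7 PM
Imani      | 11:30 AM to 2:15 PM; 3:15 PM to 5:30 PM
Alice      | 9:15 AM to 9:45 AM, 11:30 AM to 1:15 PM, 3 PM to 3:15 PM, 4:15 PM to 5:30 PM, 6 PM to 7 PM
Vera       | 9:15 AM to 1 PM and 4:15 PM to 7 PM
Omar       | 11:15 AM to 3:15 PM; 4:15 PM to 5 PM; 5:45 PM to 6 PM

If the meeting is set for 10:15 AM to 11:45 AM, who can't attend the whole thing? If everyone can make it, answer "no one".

Alice, Imani, Omar

Lila: free for 10:15-11:45. Imani: not fully free for 10:15-11:45. Alice: not fully free for 10:15-11:45. Vera: free for 10:15-11:45. Omar: not fully free for 10:15-11:45.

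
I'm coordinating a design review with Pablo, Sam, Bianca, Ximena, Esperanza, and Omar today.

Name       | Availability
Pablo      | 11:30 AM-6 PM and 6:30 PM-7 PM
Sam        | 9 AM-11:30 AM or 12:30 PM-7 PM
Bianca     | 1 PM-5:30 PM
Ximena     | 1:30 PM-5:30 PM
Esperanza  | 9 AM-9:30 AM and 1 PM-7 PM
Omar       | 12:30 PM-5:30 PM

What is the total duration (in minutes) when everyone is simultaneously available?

Pablo ∩ Sam: 12:30-18:00, 18:30-19:00.
Pablo ∩ Sam ∩ Bianca: 13:00-17:30.
Pablo ∩ Sam ∩ Bianca ∩ Ximena: 13:30-17:30.
Pablo ∩ Sam ∩ Bianca ∩ Ximena ∩ Esperanza: 13:30-17:30.
Pablo ∩ Sam ∩ Bianca ∩ Ximena ∩ Esperanza ∩ Omar: 13:30-17:30.
Those are the intersection windows.
That's a single block of 240 minutes.

240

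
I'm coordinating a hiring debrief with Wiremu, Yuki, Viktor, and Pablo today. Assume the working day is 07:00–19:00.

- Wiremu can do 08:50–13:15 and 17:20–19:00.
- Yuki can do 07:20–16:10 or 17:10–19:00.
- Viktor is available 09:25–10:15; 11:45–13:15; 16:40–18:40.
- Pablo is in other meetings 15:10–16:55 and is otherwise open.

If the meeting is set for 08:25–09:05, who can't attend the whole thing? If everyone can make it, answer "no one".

Viktor, Wiremu

Wiremu free: 08:50-13:15, 17:20-19:00.
Yuki free: 07:20-16:10, 17:10-19:00.
Viktor free: 09:25-10:15, 11:45-13:15, 16:40-18:40.
Pablo free: 07:00-15:10, 16:55-19:00 (invert busy blocks within the working day).
Wiremu: not fully free for 08:25-09:05. Yuki: free for 08:25-09:05. Viktor: not fully free for 08:25-09:05. Pablo: free for 08:25-09:05.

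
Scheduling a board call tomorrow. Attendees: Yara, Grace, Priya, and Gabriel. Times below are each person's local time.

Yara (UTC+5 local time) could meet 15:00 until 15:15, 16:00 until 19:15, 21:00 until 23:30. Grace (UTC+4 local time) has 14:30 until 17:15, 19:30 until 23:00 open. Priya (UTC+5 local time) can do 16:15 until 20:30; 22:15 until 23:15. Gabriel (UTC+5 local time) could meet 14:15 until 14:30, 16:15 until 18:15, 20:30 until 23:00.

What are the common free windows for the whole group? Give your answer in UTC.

11:15-13:15, 17:15-18:00

Yara in UTC: 10:00-10:15, 11:00-14:15, 16:00-18:30 (subtract 5h to convert from UTC+5).
Grace in UTC: 10:30-13:15, 15:30-19:00 (subtract 4h to convert from UTC+4).
Priya in UTC: 11:15-15:30, 17:15-18:15 (subtract 5h to convert from UTC+5).
Gabriel in UTC: 09:15-09:30, 11:15-13:15, 15:30-18:00 (subtract 5h to convert from UTC+5).
Yara ∩ Grace: 11:00-13:15, 16:00-18:30.
Yara ∩ Grace ∩ Priya: 11:15-13:15, 17:15-18:15.
Yara ∩ Grace ∩ Priya ∩ Gabriel: 11:15-13:15, 17:15-18:00.
So the common availability across everyone is 11:15-13:15, 17:15-18:00.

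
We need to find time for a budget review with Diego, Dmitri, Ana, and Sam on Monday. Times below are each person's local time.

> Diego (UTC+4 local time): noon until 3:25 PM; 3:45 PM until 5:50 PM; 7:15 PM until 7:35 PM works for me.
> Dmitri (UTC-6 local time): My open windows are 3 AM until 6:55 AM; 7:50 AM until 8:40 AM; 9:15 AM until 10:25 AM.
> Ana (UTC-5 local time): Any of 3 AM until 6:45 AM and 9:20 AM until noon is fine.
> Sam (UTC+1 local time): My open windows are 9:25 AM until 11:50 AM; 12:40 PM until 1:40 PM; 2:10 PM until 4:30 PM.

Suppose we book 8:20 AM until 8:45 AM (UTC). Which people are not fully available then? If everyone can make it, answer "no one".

Diego in UTC: 08:00-11:25, 11:45-13:50, 15:15-15:35 (subtract 4h to convert from UTC+4).
Dmitri in UTC: 09:00-12:55, 13:50-14:40, 15:15-16:25 (add 6h to convert from UTC-6).
Ana in UTC: 08:00-11:45, 14:20-17:00 (add 5h to convert from UTC-5).
Sam in UTC: 08:25-10:50, 11:40-12:40, 13:10-15:30 (subtract 1h to convert from UTC+1).
Diego: free for 08:20-08:45. Dmitri: not fully free for 08:20-08:45. Ana: free for 08:20-08:45. Sam: not fully free for 08:20-08:45.

Dmitri, Sam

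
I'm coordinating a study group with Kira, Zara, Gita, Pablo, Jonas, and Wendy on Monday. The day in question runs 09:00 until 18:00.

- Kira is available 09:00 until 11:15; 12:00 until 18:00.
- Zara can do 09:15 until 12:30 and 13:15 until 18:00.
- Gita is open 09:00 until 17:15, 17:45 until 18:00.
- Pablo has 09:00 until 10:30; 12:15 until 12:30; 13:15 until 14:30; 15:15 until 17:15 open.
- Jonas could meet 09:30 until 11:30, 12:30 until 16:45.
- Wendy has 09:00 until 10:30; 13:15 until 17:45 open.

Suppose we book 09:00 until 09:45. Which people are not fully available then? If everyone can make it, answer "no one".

Kira: free for 09:00-09:45. Zara: not fully free for 09:00-09:45. Gita: free for 09:00-09:45. Pablo: free for 09:00-09:45. Jonas: not fully free for 09:00-09:45. Wendy: free for 09:00-09:45.

Jonas, Zara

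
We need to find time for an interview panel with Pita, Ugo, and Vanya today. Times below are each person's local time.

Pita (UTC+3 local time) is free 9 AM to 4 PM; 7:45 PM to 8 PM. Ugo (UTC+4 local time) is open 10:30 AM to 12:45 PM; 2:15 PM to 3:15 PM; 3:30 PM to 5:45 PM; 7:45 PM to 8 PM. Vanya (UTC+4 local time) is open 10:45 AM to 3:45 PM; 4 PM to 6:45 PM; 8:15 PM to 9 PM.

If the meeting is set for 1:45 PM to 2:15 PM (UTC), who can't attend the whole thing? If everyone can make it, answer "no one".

Pita, Ugo

Pita in UTC: 06:00-13:00, 16:45-17:00 (subtract 3h to convert from UTC+3).
Ugo in UTC: 06:30-08:45, 10:15-11:15, 11:30-13:45, 15:45-16:00 (subtract 4h to convert from UTC+4).
Vanya in UTC: 06:45-11:45, 12:00-14:45, 16:15-17:00 (subtract 4h to convert from UTC+4).
Pita: not fully free for 13:45-14:15. Ugo: not fully free for 13:45-14:15. Vanya: free for 13:45-14:15.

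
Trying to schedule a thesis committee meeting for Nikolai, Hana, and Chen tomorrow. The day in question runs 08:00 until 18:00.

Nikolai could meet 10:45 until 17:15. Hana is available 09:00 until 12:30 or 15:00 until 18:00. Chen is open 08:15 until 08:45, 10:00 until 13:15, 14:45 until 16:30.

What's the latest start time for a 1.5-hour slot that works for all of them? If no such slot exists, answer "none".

15:00

Nikolai ∩ Hana: 10:45-12:30, 15:00-17:15.
Nikolai ∩ Hana ∩ Chen: 10:45-12:30, 15:00-16:30.
The last common window of at least 90 minutes is 15:00-16:30; a 90-minute meeting can start as late as 15:00 and still end by 16:30.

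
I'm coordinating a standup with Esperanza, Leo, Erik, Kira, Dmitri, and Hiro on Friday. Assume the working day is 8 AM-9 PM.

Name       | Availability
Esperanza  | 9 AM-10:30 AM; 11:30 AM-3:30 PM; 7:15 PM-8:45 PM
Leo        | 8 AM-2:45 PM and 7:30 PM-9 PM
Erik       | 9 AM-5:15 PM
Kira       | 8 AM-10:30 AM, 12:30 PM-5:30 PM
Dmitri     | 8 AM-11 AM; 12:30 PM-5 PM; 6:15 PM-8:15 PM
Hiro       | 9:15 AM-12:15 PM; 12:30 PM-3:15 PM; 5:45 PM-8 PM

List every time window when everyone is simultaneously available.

Esperanza ∩ Leo: 09:00-10:30, 11:30-14:45, 19:30-20:45.
Esperanza ∩ Leo ∩ Erik: 09:00-10:30, 11:30-14:45.
Esperanza ∩ Leo ∩ Erik ∩ Kira: 09:00-10:30, 12:30-14:45.
Esperanza ∩ Leo ∩ Erik ∩ Kira ∩ Dmitri: 09:00-10:30, 12:30-14:45.
Esperanza ∩ Leo ∩ Erik ∩ Kira ∩ Dmitri ∩ Hiro: 09:15-10:30, 12:30-14:45.

09:15-10:30, 12:30-14:45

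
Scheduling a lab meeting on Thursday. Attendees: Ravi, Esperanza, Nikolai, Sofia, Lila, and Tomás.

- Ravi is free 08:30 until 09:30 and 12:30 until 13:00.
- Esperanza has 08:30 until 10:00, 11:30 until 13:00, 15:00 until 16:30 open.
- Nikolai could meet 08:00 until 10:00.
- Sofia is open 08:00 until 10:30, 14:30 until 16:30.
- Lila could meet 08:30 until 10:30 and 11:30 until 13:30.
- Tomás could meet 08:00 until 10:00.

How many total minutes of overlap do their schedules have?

60

Ravi ∩ Esperanza: 08:30-09:30, 12:30-13:00.
Ravi ∩ Esperanza ∩ Nikolai: 08:30-09:30.
Ravi ∩ Esperanza ∩ Nikolai ∩ Sofia: 08:30-09:30.
Ravi ∩ Esperanza ∩ Nikolai ∩ Sofia ∩ Lila: 08:30-09:30.
Ravi ∩ Esperanza ∩ Nikolai ∩ Sofia ∩ Lila ∩ Tomás: 08:30-09:30.
That's a single block of 60 minutes.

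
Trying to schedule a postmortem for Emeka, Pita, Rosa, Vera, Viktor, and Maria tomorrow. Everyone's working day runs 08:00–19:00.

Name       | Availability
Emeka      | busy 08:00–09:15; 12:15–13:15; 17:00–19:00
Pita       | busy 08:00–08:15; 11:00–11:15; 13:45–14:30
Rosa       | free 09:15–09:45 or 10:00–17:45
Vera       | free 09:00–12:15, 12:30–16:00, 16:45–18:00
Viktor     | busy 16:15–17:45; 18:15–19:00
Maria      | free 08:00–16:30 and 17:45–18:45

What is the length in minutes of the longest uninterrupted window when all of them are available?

90

Emeka free: 09:15-12:15, 13:15-17:00 (invert busy blocks within the working day).
Pita free: 08:15-11:00, 11:15-13:45, 14:30-19:00 (invert busy blocks within the working day).
Rosa free: 09:15-09:45, 10:00-17:45.
Vera free: 09:00-12:15, 12:30-16:00, 16:45-18:00.
Viktor free: 08:00-16:15, 17:45-18:15 (invert busy blocks within the working day).
Maria free: 08:00-16:30, 17:45-18:45.
Emeka ∩ Pita: 09:15-11:00, 11:15-12:15, 13:15-13:45, 14:30-17:00.
Emeka ∩ Pita ∩ Rosa: 09:15-09:45, 10:00-11:00, 11:15-12:15, 13:15-13:45, 14:30-17:00.
Emeka ∩ Pita ∩ Rosa ∩ Vera: 09:15-09:45, 10:00-11:00, 11:15-12:15, 13:15-13:45, 14:30-16:00, 16:45-17:00.
Emeka ∩ Pita ∩ Rosa ∩ Vera ∩ Viktor: 09:15-09:45, 10:00-11:00, 11:15-12:15, 13:15-13:45, 14:30-16:00.
Emeka ∩ Pita ∩ Rosa ∩ Vera ∩ Viktor ∩ Maria: 09:15-09:45, 10:00-11:00, 11:15-12:15, 13:15-13:45, 14:30-16:00.
The longest is 14:30-16:00 at 90 minutes.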